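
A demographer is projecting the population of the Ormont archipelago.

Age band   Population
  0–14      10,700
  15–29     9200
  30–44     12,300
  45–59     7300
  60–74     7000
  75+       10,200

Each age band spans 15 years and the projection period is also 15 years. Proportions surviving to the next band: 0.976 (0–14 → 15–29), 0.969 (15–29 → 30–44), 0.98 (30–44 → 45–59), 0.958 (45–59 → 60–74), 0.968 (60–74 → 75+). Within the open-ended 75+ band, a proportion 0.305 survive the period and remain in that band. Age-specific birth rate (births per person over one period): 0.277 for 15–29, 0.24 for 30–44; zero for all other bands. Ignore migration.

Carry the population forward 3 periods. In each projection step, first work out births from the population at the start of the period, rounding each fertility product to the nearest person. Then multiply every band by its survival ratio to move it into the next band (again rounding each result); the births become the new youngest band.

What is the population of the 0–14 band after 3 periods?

3916

— Period 1 —
Births: 9200 × 0.277 = 2548, 12300 × 0.24 = 2952 → total 5500
15–29: 10700 × 0.976 = 10443
30–44: 9200 × 0.969 = 8915
45–59: 12300 × 0.98 = 12054
60–74: 7300 × 0.958 = 6993
75+: 7000 × 0.968 + 10200 × 0.305 = 6776 + 3111 = 9887
Giving 5500 / 10443 / 8915 / 12054 / 6993 / 9887.
— Period 2 —
Births: 10443 × 0.277 = 2893, 8915 × 0.24 = 2140 → total 5033
15–29: 5500 × 0.976 = 5368
30–44: 10443 × 0.969 = 10119
45–59: 8915 × 0.98 = 8737
60–74: 12054 × 0.958 = 11548
75+: 6993 × 0.968 + 9887 × 0.305 = 6769 + 3016 = 9785
Giving 5033 / 5368 / 10119 / 8737 / 11548 / 9785.
— Period 3 —
Births: 5368 × 0.277 = 1487, 10119 × 0.24 = 2429 → total 3916
15–29: 5033 × 0.976 = 4912
30–44: 5368 × 0.969 = 5202
45–59: 10119 × 0.98 = 9917
60–74: 8737 × 0.958 = 8370
75+: 11548 × 0.968 + 9785 × 0.305 = 11178 + 2984 = 14162
Giving 3916 / 4912 / 5202 / 9917 / 8370 / 14162.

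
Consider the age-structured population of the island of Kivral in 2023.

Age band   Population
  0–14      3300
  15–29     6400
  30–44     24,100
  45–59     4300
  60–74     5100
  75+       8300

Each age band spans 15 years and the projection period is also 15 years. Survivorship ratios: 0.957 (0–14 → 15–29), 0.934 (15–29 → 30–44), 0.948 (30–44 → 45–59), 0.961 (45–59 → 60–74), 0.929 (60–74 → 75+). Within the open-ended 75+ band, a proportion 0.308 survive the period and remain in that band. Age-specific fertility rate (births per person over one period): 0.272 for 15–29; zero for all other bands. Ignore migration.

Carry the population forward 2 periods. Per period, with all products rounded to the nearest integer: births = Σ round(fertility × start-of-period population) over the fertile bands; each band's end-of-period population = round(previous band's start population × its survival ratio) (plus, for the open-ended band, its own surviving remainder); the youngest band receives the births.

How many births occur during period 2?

(Groups numbered youngest = 1 to oldest = 6.)
Period 1:
Births: 6400 × 0.272 = 1741
Group 2: 3300 × 0.957 = 3158
Group 3: 6400 × 0.934 = 5978
Group 4: 24100 × 0.948 = 22847
Group 5: 4300 × 0.961 = 4132
Group 6: 5100 × 0.929 + 8300 × 0.308 = 4738 + 2556 = 7294
Population now: 0–14=1741, 15–29=3158, 30–44=5978, 45–59=22847, 60–74=4132, 75+=7294
Period 2:
Births: 3158 × 0.272 = 859
Group 2: 1741 × 0.957 = 1666
Group 3: 3158 × 0.934 = 2950
Group 4: 5978 × 0.948 = 5667
Group 5: 22847 × 0.961 = 21956
Group 6: 4132 × 0.929 + 7294 × 0.308 = 3839 + 2247 = 6086
Population now: 0–14=859, 15–29=1666, 30–44=2950, 45–59=5667, 60–74=21956, 75+=6086

859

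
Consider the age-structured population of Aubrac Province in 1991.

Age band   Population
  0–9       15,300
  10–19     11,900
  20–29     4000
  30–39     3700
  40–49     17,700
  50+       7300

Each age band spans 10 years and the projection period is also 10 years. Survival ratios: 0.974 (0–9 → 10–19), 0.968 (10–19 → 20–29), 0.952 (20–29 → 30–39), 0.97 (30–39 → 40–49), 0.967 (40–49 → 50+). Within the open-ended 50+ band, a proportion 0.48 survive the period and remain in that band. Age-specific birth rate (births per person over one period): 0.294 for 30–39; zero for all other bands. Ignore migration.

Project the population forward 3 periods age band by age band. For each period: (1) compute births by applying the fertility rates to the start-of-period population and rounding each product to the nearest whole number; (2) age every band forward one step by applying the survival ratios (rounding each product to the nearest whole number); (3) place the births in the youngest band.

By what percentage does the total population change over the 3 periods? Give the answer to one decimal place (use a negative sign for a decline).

-33.7

Let band 1 be 0–9 through band 6 = 50+.
Period 1:
Births: 3700 × 0.294 = 1088
Band 2: 15300 × 0.974 = 14902
Band 3: 11900 × 0.968 = 11519
Band 4: 4000 × 0.952 = 3808
Band 5: 3700 × 0.97 = 3589
Band 6: 17700 × 0.967 + 7300 × 0.48 = 17116 + 3504 = 20620
End of period: [1088, 14902, 11519, 3808, 3589, 20620]
Period 2:
Births: 3808 × 0.294 = 1120
Band 2: 1088 × 0.974 = 1060
Band 3: 14902 × 0.968 = 14425
Band 4: 11519 × 0.952 = 10966
Band 5: 3808 × 0.97 = 3694
Band 6: 3589 × 0.967 + 20620 × 0.48 = 3471 + 9898 = 13369
End of period: [1120, 1060, 14425, 10966, 3694, 13369]
Period 3:
Births: 10966 × 0.294 = 3224
Band 2: 1120 × 0.974 = 1091
Band 3: 1060 × 0.968 = 1026
Band 4: 14425 × 0.952 = 13733
Band 5: 10966 × 0.97 = 10637
Band 6: 3694 × 0.967 + 13369 × 0.48 = 3572 + 6417 = 9989
End of period: [3224, 1091, 1026, 13733, 10637, 9989]
Total: 59900 → 39700; change = -20200; percentage change = -33.7%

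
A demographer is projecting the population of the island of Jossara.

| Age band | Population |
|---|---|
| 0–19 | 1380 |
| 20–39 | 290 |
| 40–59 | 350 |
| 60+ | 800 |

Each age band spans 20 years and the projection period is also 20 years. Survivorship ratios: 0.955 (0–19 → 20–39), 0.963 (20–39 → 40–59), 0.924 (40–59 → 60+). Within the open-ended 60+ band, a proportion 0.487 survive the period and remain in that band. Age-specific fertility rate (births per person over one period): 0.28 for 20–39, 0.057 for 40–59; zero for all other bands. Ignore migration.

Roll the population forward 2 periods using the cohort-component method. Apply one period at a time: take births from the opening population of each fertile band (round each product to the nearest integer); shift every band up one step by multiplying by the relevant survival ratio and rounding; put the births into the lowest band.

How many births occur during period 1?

After projecting period 1:
Births: 290 × 0.28 = 81 ; 350 × 0.057 = 20 ⇒ total 101
20–39: 1380 × 0.955 = 1318
40–59: 290 × 0.963 = 279
60+: 350 × 0.924 + 800 × 0.487 = 323 + 390 = 713
Giving 101 / 1318 / 279 / 713.

101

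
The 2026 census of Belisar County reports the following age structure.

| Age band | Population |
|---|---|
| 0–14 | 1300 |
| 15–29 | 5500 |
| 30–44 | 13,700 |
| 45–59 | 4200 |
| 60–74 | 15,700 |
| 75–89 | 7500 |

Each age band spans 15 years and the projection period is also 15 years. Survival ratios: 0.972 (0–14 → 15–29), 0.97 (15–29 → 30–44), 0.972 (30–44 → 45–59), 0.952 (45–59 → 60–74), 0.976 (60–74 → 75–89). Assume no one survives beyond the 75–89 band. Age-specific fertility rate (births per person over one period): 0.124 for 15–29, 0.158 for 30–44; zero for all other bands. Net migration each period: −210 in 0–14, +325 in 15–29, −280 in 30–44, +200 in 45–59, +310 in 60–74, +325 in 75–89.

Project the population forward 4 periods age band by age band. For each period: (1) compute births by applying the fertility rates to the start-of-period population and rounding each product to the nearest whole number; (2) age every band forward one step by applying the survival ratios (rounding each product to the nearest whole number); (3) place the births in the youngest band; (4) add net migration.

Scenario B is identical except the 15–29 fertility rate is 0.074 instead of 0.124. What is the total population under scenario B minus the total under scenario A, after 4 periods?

-585

[period 1]
Births: 5500 × 0.124 = 682 ; 13700 × 0.158 = 2165 → total 2847
15–29: 1300 × 0.972 = 1264
30–44: 5500 × 0.97 = 5335
45–59: 13700 × 0.972 = 13316
60–74: 4200 × 0.952 = 3998
75–89: 15700 × 0.976 = 15323
Net migration: 0–14 − 210 → 2637; 15–29 + 325 → 1589; 30–44 − 280 → 5055; 45–59 + 200 → 13516; 60–74 + 310 → 4308; 75–89 + 325 → 15648
End of period: [2637, 1589, 5055, 13516, 4308, 15648]
[period 2]
Births: 1589 × 0.124 = 197 ; 5055 × 0.158 = 799 → total 996
15–29: 2637 × 0.972 = 2563
30–44: 1589 × 0.97 = 1541
45–59: 5055 × 0.972 = 4913
60–74: 13516 × 0.952 = 12867
75–89: 4308 × 0.976 = 4205
Net migration: 0–14 − 210 → 786; 15–29 + 325 → 2888; 30–44 − 280 → 1261; 45–59 + 200 → 5113; 60–74 + 310 → 13177; 75–89 + 325 → 4530
End of period: [786, 2888, 1261, 5113, 13177, 4530]
[period 3]
Births: 2888 × 0.124 = 358 ; 1261 × 0.158 = 199 → total 557
15–29: 786 × 0.972 = 764
30–44: 2888 × 0.97 = 2801
45–59: 1261 × 0.972 = 1226
60–74: 5113 × 0.952 = 4868
75–89: 13177 × 0.976 = 12861
Net migration: 0–14 − 210 → 347; 15–29 + 325 → 1089; 30–44 − 280 → 2521; 45–59 + 200 → 1426; 60–74 + 310 → 5178; 75–89 + 325 → 13186
End of period: [347, 1089, 2521, 1426, 5178, 13186]
[period 4]
Births: 1089 × 0.124 = 135 ; 2521 × 0.158 = 398 → total 533
15–29: 347 × 0.972 = 337
30–44: 1089 × 0.97 = 1056
45–59: 2521 × 0.972 = 2450
60–74: 1426 × 0.952 = 1358
75–89: 5178 × 0.976 = 5054
Net migration: 0–14 − 210 → 323; 15–29 + 325 → 662; 30–44 − 280 → 776; 45–59 + 200 → 2650; 60–74 + 310 → 1668; 75–89 + 325 → 5379
End of period: [323, 662, 776, 2650, 1668, 5379]
Scenario A total after 4 periods: 11458
Scenario B projection —
[period 1]
Births: 5500 × 0.074 = 407 ; 13700 × 0.158 = 2165 → total 2572
15–29: 1300 × 0.972 = 1264
30–44: 5500 × 0.97 = 5335
45–59: 13700 × 0.972 = 13316
60–74: 4200 × 0.952 = 3998
75–89: 15700 × 0.976 = 15323
Net migration: 0–14 − 210 → 2362; 15–29 + 325 → 1589; 30–44 − 280 → 5055; 45–59 + 200 → 13516; 60–74 + 310 → 4308; 75–89 + 325 → 15648
End of period: [2362, 1589, 5055, 13516, 4308, 15648]
[period 2]
Births: 1589 × 0.074 = 118 ; 5055 × 0.158 = 799 → total 917
15–29: 2362 × 0.972 = 2296
30–44: 1589 × 0.97 = 1541
45–59: 5055 × 0.972 = 4913
60–74: 13516 × 0.952 = 12867
75–89: 4308 × 0.976 = 4205
Net migration: 0–14 − 210 → 707; 15–29 + 325 → 2621; 30–44 − 280 → 1261; 45–59 + 200 → 5113; 60–74 + 310 → 13177; 75–89 + 325 → 4530
End of period: [707, 2621, 1261, 5113, 13177, 4530]
[period 3]
Births: 2621 × 0.074 = 194 ; 1261 × 0.158 = 199 → total 393
15–29: 707 × 0.972 = 687
30–44: 2621 × 0.97 = 2542
45–59: 1261 × 0.972 = 1226
60–74: 5113 × 0.952 = 4868
75–89: 13177 × 0.976 = 12861
Net migration: 0–14 − 210 → 183; 15–29 + 325 → 1012; 30–44 − 280 → 2262; 45–59 + 200 → 1426; 60–74 + 310 → 5178; 75–89 + 325 → 13186
End of period: [183, 1012, 2262, 1426, 5178, 13186]
[period 4]
Births: 1012 × 0.074 = 75 ; 2262 × 0.158 = 357 → total 432
15–29: 183 × 0.972 = 178
30–44: 1012 × 0.97 = 982
45–59: 2262 × 0.972 = 2199
60–74: 1426 × 0.952 = 1358
75–89: 5178 × 0.976 = 5054
Net migration: 0–14 − 210 → 222; 15–29 + 325 → 503; 30–44 − 280 → 702; 45–59 + 200 → 2399; 60–74 + 310 → 1668; 75–89 + 325 → 5379
End of period: [222, 503, 702, 2399, 1668, 5379]
Scenario B total after 4 periods: 10873
Difference B − A = 10873 − 11458 = -585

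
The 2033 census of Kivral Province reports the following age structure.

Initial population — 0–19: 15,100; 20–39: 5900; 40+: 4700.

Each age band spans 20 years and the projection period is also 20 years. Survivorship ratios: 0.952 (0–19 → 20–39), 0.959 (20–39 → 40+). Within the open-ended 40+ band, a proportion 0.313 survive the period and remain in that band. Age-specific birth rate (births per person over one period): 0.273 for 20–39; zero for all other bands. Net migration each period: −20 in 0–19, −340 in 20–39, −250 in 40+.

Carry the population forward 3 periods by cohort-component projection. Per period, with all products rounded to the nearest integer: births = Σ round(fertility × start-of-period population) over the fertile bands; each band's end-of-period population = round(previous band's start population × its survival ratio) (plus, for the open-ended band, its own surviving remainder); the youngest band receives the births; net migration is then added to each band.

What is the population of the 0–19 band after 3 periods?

301

(Groups numbered youngest = 1 to oldest = 3.)
[period 1]
Births: 5900 × 0.273 = 1611
Group 2: 15100 × 0.952 = 14375
Group 3: 5900 × 0.959 + 4700 × 0.313 = 5658 + 1471 = 7129
Net migration: Group 1 − 20 → 1591; Group 2 − 340 → 14035; Group 3 − 250 → 6879
End of period: [1591, 14035, 6879]
[period 2]
Births: 14035 × 0.273 = 3832
Group 2: 1591 × 0.952 = 1515
Group 3: 14035 × 0.959 + 6879 × 0.313 = 13460 + 2153 = 15613
Net migration: Group 1 − 20 → 3812; Group 2 − 340 → 1175; Group 3 − 250 → 15363
End of period: [3812, 1175, 15363]
[period 3]
Births: 1175 × 0.273 = 321
Group 2: 3812 × 0.952 = 3629
Group 3: 1175 × 0.959 + 15363 × 0.313 = 1127 + 4809 = 5936
Net migration: Group 1 − 20 → 301; Group 2 − 340 → 3289; Group 3 − 250 → 5686
End of period: [301, 3289, 5686]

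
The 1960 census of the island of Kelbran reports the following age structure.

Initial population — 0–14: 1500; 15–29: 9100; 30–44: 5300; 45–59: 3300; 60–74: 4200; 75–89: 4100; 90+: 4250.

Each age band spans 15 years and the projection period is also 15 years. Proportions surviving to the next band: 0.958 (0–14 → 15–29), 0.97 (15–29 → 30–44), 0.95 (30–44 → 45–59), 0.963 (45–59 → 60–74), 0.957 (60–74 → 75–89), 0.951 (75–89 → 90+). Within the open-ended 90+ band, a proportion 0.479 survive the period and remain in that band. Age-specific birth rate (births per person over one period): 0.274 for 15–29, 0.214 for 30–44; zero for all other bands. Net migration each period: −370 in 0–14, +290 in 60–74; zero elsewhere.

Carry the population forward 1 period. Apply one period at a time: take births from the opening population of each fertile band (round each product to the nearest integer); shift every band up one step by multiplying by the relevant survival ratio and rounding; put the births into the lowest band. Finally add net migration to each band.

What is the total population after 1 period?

31978

Period 1.
Births: 9100 × 0.274 = 2493  |  5300 × 0.214 = 1134 — total 3627
15–29: 1500 × 0.958 = 1437
30–44: 9100 × 0.97 = 8827
45–59: 5300 × 0.95 = 5035
60–74: 3300 × 0.963 = 3178
75–89: 4200 × 0.957 = 4019
90+: 4100 × 0.951 + 4250 × 0.479 = 3899 + 2036 = 5935
Net migration: 0–14 − 370 → 3257; 60–74 + 290 → 3468
End of period: [3257, 1437, 8827, 5035, 3468, 4019, 5935]
Total after period 1: 3257 + 1437 + 8827 + 5035 + 3468 + 4019 + 5935 = 31978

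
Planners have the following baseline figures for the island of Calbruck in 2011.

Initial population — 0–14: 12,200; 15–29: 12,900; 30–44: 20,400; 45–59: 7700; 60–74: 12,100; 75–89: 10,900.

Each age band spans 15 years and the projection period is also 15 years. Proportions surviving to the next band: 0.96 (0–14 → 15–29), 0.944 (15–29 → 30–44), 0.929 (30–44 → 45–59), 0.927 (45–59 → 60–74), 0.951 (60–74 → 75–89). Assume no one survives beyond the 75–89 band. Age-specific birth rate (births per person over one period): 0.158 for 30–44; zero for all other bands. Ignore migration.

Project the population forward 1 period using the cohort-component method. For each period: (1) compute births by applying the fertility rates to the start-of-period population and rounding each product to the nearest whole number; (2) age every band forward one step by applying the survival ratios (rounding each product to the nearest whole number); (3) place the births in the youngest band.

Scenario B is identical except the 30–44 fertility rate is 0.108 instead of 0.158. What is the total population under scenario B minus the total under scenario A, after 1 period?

-1020

Period 1.
Births: 20400 * 0.158 = 3223
15–29: 12200 * 0.96 = 11712
30–44: 12900 * 0.944 = 12178
45–59: 20400 * 0.929 = 18952
60–74: 7700 * 0.927 = 7138
75–89: 12100 * 0.951 = 11507
End of period: [3223, 11712, 12178, 18952, 7138, 11507]
Scenario A total after 1 period: 64710
Scenario B projection —
Period 1.
Births: 20400 * 0.108 = 2203
15–29: 12200 * 0.96 = 11712
30–44: 12900 * 0.944 = 12178
45–59: 20400 * 0.929 = 18952
60–74: 7700 * 0.927 = 7138
75–89: 12100 * 0.951 = 11507
End of period: [2203, 11712, 12178, 18952, 7138, 11507]
Scenario B total after 1 period: 63690
Difference B − A = 63690 − 64710 = -1020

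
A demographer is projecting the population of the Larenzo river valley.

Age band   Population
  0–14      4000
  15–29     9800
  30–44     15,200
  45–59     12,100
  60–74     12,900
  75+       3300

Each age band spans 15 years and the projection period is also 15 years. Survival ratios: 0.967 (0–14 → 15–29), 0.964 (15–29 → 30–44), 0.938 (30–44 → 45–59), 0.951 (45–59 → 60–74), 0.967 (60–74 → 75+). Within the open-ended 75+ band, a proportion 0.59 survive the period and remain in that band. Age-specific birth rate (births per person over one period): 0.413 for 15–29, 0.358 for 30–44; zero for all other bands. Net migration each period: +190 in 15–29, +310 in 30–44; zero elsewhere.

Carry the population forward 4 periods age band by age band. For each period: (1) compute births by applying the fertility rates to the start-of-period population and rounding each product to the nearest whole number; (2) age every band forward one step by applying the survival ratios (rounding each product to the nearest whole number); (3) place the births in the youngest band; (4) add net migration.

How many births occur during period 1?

Let band 1 be 0–14 through band 6 = 75+.
After projecting period 1:
Births: 9800 * 0.413 = 4047 ; 15200 * 0.358 = 5442 ⇒ total 9489
Band 2: 4000 * 0.967 = 3868
Band 3: 9800 * 0.964 = 9447
Band 4: 15200 * 0.938 = 14258
Band 5: 12100 * 0.951 = 11507
Band 6: 12900 * 0.967 + 3300 * 0.59 = 12474 + 1947 = 14421
Net migration: Band 2 + 190 → 4058; Band 3 + 310 → 9757
Population now: 0–14=9489, 15–29=4058, 30–44=9757, 45–59=14258, 60–74=11507, 75+=14421

9489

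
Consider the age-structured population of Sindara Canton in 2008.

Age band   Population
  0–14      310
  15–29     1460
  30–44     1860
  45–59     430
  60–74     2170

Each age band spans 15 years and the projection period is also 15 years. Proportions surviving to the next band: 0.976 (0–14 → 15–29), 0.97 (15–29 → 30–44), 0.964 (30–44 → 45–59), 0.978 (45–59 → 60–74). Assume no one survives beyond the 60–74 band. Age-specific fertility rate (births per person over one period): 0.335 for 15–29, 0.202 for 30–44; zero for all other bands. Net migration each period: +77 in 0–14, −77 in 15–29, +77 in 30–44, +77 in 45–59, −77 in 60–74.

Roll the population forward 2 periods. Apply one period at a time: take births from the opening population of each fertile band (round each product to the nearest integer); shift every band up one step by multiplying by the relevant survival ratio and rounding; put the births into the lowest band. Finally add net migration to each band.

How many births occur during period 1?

(Bands numbered youngest = 1 to oldest = 5.)
[period 1]
Births: 1460 × 0.335 = 489 ; 1860 × 0.202 = 376 → total 865
Band 2: 310 × 0.976 = 303
Band 3: 1460 × 0.97 = 1416
Band 4: 1860 × 0.964 = 1793
Band 5: 430 × 0.978 = 421
Net migration: Band 1 + 77 → 942; Band 2 − 77 → 226; Band 3 + 77 → 1493; Band 4 + 77 → 1870; Band 5 − 77 → 344
Giving 942 / 226 / 1493 / 1870 / 344.

865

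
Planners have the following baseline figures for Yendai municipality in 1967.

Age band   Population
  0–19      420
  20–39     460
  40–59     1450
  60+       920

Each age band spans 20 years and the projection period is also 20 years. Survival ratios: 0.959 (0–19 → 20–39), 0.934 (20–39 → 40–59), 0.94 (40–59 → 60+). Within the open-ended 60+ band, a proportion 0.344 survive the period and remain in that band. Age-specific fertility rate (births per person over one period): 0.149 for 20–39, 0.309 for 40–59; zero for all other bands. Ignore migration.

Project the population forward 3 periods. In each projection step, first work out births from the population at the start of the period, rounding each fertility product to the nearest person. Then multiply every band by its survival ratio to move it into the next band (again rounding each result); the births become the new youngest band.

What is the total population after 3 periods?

Let band 1 be 0–19 through band 4 = 60+.
— Period 1 —
Births: 460 * 0.149 = 69  |  1450 * 0.309 = 448 → 517
Band 2: 420 * 0.959 = 403
Band 3: 460 * 0.934 = 430
Band 4: 1450 * 0.94 + 920 * 0.344 = 1363 + 316 = 1679
→ [517, 403, 430, 1679]
— Period 2 —
Births: 403 * 0.149 = 60  |  430 * 0.309 = 133 → 193
Band 2: 517 * 0.959 = 496
Band 3: 403 * 0.934 = 376
Band 4: 430 * 0.94 + 1679 * 0.344 = 404 + 578 = 982
→ [193, 496, 376, 982]
— Period 3 —
Births: 496 * 0.149 = 74  |  376 * 0.309 = 116 → 190
Band 2: 193 * 0.959 = 185
Band 3: 496 * 0.934 = 463
Band 4: 376 * 0.94 + 982 * 0.344 = 353 + 338 = 691
→ [190, 185, 463, 691]
Total after period 3: 190 + 185 + 463 + 691 = 1529

1529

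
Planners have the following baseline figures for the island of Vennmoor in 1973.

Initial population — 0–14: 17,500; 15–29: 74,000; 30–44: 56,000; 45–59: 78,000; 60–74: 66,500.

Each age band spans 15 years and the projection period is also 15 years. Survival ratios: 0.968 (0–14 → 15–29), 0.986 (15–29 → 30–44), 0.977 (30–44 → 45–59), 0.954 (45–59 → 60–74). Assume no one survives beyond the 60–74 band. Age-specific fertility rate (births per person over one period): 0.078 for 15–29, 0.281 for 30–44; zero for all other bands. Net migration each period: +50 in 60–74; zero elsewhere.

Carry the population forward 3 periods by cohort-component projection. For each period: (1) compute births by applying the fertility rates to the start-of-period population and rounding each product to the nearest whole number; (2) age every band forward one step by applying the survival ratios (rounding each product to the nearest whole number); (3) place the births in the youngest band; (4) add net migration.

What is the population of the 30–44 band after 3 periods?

Call the groups 1 to 5, youngest first.
[period 1]
Births: 74000 × 0.078 = 5772 ; 56000 × 0.281 = 15736 → total 21508
Group 2: 17500 × 0.968 = 16940
Group 3: 74000 × 0.986 = 72964
Group 4: 56000 × 0.977 = 54712
Group 5: 78000 × 0.954 = 74412
Net migration: Group 5 + 50 → 74462
End of period: [21508, 16940, 72964, 54712, 74462]
[period 2]
Births: 16940 × 0.078 = 1321 ; 72964 × 0.281 = 20503 → total 21824
Group 2: 21508 × 0.968 = 20820
Group 3: 16940 × 0.986 = 16703
Group 4: 72964 × 0.977 = 71286
Group 5: 54712 × 0.954 = 52195
Net migration: Group 5 + 50 → 52245
End of period: [21824, 20820, 16703, 71286, 52245]
[period 3]
Births: 20820 × 0.078 = 1624 ; 16703 × 0.281 = 4694 → total 6318
Group 2: 21824 × 0.968 = 21126
Group 3: 20820 × 0.986 = 20529
Group 4: 16703 × 0.977 = 16319
Group 5: 71286 × 0.954 = 68007
Net migration: Group 5 + 50 → 68057
End of period: [6318, 21126, 20529, 16319, 68057]

20529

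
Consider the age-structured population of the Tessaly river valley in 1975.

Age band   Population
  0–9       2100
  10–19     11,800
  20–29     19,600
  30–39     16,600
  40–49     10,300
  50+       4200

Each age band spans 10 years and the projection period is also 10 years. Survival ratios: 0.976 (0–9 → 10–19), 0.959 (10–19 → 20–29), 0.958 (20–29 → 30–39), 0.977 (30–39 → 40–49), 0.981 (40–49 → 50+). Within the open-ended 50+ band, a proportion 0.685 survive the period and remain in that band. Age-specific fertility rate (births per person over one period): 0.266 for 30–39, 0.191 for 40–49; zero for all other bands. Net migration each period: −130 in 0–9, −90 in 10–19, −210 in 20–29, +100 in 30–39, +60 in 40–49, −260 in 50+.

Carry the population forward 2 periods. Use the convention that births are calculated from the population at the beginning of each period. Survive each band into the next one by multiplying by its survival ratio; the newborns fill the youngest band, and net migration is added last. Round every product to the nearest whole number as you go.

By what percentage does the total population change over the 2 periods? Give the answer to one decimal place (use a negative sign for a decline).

7.4

[period 1]
Births: 16600 × 0.266 = 4416, 10300 × 0.191 = 1967 → total 6383
10–19: 2100 × 0.976 = 2050
20–29: 11800 × 0.959 = 11316
30–39: 19600 × 0.958 = 18777
40–49: 16600 × 0.977 = 16218
50+: 10300 × 0.981 + 4200 × 0.685 = 10104 + 2877 = 12981
Net migration: 0–9 − 130 → 6253; 10–19 − 90 → 1960; 20–29 − 210 → 11106; 30–39 + 100 → 18877; 40–49 + 60 → 16278; 50+ − 260 → 12721
→ [6253, 1960, 11106, 18877, 16278, 12721]
[period 2]
Births: 18877 × 0.266 = 5021, 16278 × 0.191 = 3109 → total 8130
10–19: 6253 × 0.976 = 6103
20–29: 1960 × 0.959 = 1880
30–39: 11106 × 0.958 = 10640
40–49: 18877 × 0.977 = 18443
50+: 16278 × 0.981 + 12721 × 0.685 = 15969 + 8714 = 24683
Net migration: 0–9 − 130 → 8000; 10–19 − 90 → 6013; 20–29 − 210 → 1670; 30–39 + 100 → 10740; 40–49 + 60 → 18503; 50+ − 260 → 24423
→ [8000, 6013, 1670, 10740, 18503, 24423]
Total: 64600 → 69349; change = 4749; percentage change = 7.4%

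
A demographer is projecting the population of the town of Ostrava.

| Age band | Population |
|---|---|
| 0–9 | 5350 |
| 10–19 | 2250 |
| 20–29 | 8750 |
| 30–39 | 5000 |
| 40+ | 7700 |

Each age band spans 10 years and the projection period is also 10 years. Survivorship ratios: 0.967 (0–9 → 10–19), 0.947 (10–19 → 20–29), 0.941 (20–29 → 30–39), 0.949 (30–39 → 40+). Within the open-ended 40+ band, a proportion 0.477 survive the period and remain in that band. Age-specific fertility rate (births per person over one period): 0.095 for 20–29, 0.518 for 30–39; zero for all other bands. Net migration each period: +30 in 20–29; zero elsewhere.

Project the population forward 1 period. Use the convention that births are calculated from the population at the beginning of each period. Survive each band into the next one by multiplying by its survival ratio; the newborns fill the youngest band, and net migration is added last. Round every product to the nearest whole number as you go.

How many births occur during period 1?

3421

Numbering the bands 1..5 from youngest to oldest:
[period 1]
Births: 8750 × 0.095 = 831, 5000 × 0.518 = 2590 → 3421
Band 2: 5350 × 0.967 = 5173
Band 3: 2250 × 0.947 = 2131
Band 4: 8750 × 0.941 = 8234
Band 5: 5000 × 0.949 + 7700 × 0.477 = 4745 + 3673 = 8418
Net migration: Band 3 + 30 → 2161
End of period: [3421, 5173, 2161, 8234, 8418]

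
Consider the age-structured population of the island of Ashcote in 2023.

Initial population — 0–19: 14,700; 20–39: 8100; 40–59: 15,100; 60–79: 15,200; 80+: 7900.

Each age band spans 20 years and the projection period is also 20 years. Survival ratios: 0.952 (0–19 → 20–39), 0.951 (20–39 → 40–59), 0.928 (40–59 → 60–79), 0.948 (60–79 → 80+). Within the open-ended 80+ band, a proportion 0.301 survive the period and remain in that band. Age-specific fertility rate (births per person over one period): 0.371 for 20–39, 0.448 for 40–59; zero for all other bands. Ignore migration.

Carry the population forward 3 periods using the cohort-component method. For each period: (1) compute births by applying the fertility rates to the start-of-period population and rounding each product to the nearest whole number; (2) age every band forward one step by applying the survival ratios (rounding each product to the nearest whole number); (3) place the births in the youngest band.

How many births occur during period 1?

9770

After projecting period 1:
Births: 8100 * 0.371 = 3005, 15100 * 0.448 = 6765 — total 9770
20–39: 14700 * 0.952 = 13994
40–59: 8100 * 0.951 = 7703
60–79: 15100 * 0.928 = 14013
80+: 15200 * 0.948 + 7900 * 0.301 = 14410 + 2378 = 16788
→ [9770, 13994, 7703, 14013, 16788]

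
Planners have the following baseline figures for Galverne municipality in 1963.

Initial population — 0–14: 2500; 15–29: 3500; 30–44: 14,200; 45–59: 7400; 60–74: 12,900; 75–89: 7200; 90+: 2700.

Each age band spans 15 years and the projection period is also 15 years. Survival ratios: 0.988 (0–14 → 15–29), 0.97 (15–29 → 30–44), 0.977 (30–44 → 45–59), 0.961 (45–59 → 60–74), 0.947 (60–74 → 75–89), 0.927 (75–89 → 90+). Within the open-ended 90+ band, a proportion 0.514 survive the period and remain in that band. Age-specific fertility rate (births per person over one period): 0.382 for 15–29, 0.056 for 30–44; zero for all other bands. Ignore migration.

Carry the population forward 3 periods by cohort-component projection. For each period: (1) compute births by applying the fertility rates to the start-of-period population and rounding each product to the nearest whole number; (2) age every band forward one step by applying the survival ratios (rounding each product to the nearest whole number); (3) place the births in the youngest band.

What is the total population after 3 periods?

Let group 1 be 0–14 through group 7 = 90+.
After projecting period 1:
Births: 3500 × 0.382 = 1337, 14200 × 0.056 = 795 — total 2132
Group 2: 2500 × 0.988 = 2470
Group 3: 3500 × 0.97 = 3395
Group 4: 14200 × 0.977 = 13873
Group 5: 7400 × 0.961 = 7111
Group 6: 12900 × 0.947 = 12216
Group 7: 7200 × 0.927 + 2700 × 0.514 = 6674 + 1388 = 8062
End of period: [2132, 2470, 3395, 13873, 7111, 12216, 8062]
After projecting period 2:
Births: 2470 × 0.382 = 944, 3395 × 0.056 = 190 — total 1134
Group 2: 2132 × 0.988 = 2106
Group 3: 2470 × 0.97 = 2396
Group 4: 3395 × 0.977 = 3317
Group 5: 13873 × 0.961 = 13332
Group 6: 7111 × 0.947 = 6734
Group 7: 12216 × 0.927 + 8062 × 0.514 = 11324 + 4144 = 15468
End of period: [1134, 2106, 2396, 3317, 13332, 6734, 15468]
After projecting period 3:
Births: 2106 × 0.382 = 804, 2396 × 0.056 = 134 — total 938
Group 2: 1134 × 0.988 = 1120
Group 3: 2106 × 0.97 = 2043
Group 4: 2396 × 0.977 = 2341
Group 5: 3317 × 0.961 = 3188
Group 6: 13332 × 0.947 = 12625
Group 7: 6734 × 0.927 + 15468 × 0.514 = 6242 + 7951 = 14193
End of period: [938, 1120, 2043, 2341, 3188, 12625, 14193]
Total after period 3: 938 + 1120 + 2043 + 2341 + 3188 + 12625 + 14193 = 36448

36448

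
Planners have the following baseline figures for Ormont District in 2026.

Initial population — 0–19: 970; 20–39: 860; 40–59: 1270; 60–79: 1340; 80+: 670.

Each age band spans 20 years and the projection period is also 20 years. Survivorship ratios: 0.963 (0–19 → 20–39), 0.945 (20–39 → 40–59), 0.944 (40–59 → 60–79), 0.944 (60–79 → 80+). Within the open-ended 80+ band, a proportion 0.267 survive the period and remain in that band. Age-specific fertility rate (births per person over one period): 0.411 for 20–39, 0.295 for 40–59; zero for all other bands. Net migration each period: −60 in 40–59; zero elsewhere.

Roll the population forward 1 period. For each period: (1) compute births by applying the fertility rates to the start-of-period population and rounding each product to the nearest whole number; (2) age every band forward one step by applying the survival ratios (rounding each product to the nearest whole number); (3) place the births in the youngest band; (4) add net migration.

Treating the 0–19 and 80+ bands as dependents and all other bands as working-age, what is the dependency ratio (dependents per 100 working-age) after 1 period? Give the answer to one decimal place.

75.3

Let band 1 be 0–19 through band 5 = 80+.
After projecting period 1:
Births: 860 × 0.411 = 353  |  1270 × 0.295 = 375 → total 728
Band 2: 970 × 0.963 = 934
Band 3: 860 × 0.945 = 813
Band 4: 1270 × 0.944 = 1199
Band 5: 1340 × 0.944 + 670 × 0.267 = 1265 + 179 = 1444
Net migration: Band 3 − 60 → 753
→ [728, 934, 753, 1199, 1444]
Dependents (band 0–19 + band 80+) = 728 + 1444 = 2172; working-age = 2886; ratio = 2172/2886 × 100 = 75.3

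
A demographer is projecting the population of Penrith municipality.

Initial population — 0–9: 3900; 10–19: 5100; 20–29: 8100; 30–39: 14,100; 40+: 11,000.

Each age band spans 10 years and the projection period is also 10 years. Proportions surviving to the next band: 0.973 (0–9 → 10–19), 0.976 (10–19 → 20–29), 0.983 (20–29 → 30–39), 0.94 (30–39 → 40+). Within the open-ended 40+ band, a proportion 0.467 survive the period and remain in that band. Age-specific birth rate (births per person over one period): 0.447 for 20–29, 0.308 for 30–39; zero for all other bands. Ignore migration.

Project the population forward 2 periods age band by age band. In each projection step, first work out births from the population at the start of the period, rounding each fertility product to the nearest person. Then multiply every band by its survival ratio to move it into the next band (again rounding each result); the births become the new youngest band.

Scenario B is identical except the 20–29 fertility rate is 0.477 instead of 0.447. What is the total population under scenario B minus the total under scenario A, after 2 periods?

386

Call the groups 1 to 5, youngest first.
Period 1:
Births: 8100 * 0.447 = 3621, 14100 * 0.308 = 4343 → 7964
Group 2: 3900 * 0.973 = 3795
Group 3: 5100 * 0.976 = 4978
Group 4: 8100 * 0.983 = 7962
Group 5: 14100 * 0.94 + 11000 * 0.467 = 13254 + 5137 = 18391
Giving 7964 / 3795 / 4978 / 7962 / 18391.
Period 2:
Births: 4978 * 0.447 = 2225, 7962 * 0.308 = 2452 → 4677
Group 2: 7964 * 0.973 = 7749
Group 3: 3795 * 0.976 = 3704
Group 4: 4978 * 0.983 = 4893
Group 5: 7962 * 0.94 + 18391 * 0.467 = 7484 + 8589 = 16073
Giving 4677 / 7749 / 3704 / 4893 / 16073.
Scenario A total after 2 periods: 37096
Scenario B projection —
Period 1:
Births: 8100 * 0.477 = 3864, 14100 * 0.308 = 4343 → 8207
Group 2: 3900 * 0.973 = 3795
Group 3: 5100 * 0.976 = 4978
Group 4: 8100 * 0.983 = 7962
Group 5: 14100 * 0.94 + 11000 * 0.467 = 13254 + 5137 = 18391
Giving 8207 / 3795 / 4978 / 7962 / 18391.
Period 2:
Births: 4978 * 0.477 = 2375, 7962 * 0.308 = 2452 → 4827
Group 2: 8207 * 0.973 = 7985
Group 3: 3795 * 0.976 = 3704
Group 4: 4978 * 0.983 = 4893
Group 5: 7962 * 0.94 + 18391 * 0.467 = 7484 + 8589 = 16073
Giving 4827 / 7985 / 3704 / 4893 / 16073.
Scenario B total after 2 periods: 37482
Difference B − A = 37482 − 37096 = 386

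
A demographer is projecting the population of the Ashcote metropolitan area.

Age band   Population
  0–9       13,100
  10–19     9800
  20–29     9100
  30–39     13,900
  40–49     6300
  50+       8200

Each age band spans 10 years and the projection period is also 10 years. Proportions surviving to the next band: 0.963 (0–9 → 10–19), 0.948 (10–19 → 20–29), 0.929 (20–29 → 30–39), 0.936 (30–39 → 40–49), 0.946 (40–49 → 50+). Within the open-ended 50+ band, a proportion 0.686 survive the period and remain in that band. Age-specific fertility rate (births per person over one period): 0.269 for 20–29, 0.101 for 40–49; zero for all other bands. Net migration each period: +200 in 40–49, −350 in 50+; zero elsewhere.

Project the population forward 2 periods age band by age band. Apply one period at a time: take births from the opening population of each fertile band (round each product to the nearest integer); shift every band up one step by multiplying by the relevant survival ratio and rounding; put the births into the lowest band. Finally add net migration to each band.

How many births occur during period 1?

Numbering the groups 1..6 from youngest to oldest:
Period 1.
Births: 9100 × 0.269 = 2448, 6300 × 0.101 = 636 → 3084
Group 2: 13100 × 0.963 = 12615
Group 3: 9800 × 0.948 = 9290
Group 4: 9100 × 0.929 = 8454
Group 5: 13900 × 0.936 = 13010
Group 6: 6300 × 0.946 + 8200 × 0.686 = 5960 + 5625 = 11585
Net migration: Group 5 + 200 → 13210; Group 6 − 350 → 11235
Population now: 0–9=3084, 10–19=12615, 20–29=9290, 30–39=8454, 40–49=13210, 50+=11235

3084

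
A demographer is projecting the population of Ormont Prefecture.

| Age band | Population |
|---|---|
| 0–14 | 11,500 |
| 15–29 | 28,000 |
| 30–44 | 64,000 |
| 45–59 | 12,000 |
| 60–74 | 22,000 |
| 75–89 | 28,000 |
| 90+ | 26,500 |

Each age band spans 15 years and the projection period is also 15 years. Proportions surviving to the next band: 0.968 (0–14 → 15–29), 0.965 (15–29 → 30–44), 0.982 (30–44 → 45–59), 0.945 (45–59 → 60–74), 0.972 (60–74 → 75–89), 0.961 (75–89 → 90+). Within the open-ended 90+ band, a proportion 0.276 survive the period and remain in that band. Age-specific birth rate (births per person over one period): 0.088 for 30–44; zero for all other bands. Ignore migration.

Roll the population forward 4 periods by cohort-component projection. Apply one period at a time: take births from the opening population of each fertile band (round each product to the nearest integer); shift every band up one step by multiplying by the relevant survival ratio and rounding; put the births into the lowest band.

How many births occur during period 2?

(Bands numbered youngest = 1 to oldest = 7.)
— Period 1 —
Births: 64000 * 0.088 = 5632
Band 2: 11500 * 0.968 = 11132
Band 3: 28000 * 0.965 = 27020
Band 4: 64000 * 0.982 = 62848
Band 5: 12000 * 0.945 = 11340
Band 6: 22000 * 0.972 = 21384
Band 7: 28000 * 0.961 + 26500 * 0.276 = 26908 + 7314 = 34222
→ [5632, 11132, 27020, 62848, 11340, 21384, 34222]
— Period 2 —
Births: 27020 * 0.088 = 2378
Band 2: 5632 * 0.968 = 5452
Band 3: 11132 * 0.965 = 10742
Band 4: 27020 * 0.982 = 26534
Band 5: 62848 * 0.945 = 59391
Band 6: 11340 * 0.972 = 11022
Band 7: 21384 * 0.961 + 34222 * 0.276 = 20550 + 9445 = 29995
→ [2378, 5452, 10742, 26534, 59391, 11022, 29995]

2378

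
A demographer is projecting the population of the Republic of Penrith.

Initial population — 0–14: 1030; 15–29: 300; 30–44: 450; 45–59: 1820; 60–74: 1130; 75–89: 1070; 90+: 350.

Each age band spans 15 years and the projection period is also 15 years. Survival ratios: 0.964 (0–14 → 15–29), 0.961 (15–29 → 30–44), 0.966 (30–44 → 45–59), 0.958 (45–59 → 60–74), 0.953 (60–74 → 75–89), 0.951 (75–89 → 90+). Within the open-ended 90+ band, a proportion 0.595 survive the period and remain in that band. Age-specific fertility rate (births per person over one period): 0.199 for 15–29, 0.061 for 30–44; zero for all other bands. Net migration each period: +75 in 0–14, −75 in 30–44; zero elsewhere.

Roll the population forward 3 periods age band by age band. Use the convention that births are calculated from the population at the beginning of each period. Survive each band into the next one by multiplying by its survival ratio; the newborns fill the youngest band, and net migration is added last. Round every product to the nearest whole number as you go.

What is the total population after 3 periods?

(Groups numbered youngest = 1 to oldest = 7.)
— Period 1 —
Births: 300 × 0.199 = 60, 450 × 0.061 = 27 → 87
Group 2: 1030 × 0.964 = 993
Group 3: 300 × 0.961 = 288
Group 4: 450 × 0.966 = 435
Group 5: 1820 × 0.958 = 1744
Group 6: 1130 × 0.953 = 1077
Group 7: 1070 × 0.951 + 350 × 0.595 = 1018 + 208 = 1226
Net migration: Group 1 + 75 → 162; Group 3 − 75 → 213
→ [162, 993, 213, 435, 1744, 1077, 1226]
— Period 2 —
Births: 993 × 0.199 = 198, 213 × 0.061 = 13 → 211
Group 2: 162 × 0.964 = 156
Group 3: 993 × 0.961 = 954
Group 4: 213 × 0.966 = 206
Group 5: 435 × 0.958 = 417
Group 6: 1744 × 0.953 = 1662
Group 7: 1077 × 0.951 + 1226 × 0.595 = 1024 + 729 = 1753
Net migration: Group 1 + 75 → 286; Group 3 − 75 → 879
→ [286, 156, 879, 206, 417, 1662, 1753]
— Period 3 —
Births: 156 × 0.199 = 31, 879 × 0.061 = 54 → 85
Group 2: 286 × 0.964 = 276
Group 3: 156 × 0.961 = 150
Group 4: 879 × 0.966 = 849
Group 5: 206 × 0.958 = 197
Group 6: 417 × 0.953 = 397
Group 7: 1662 × 0.951 + 1753 × 0.595 = 1581 + 1043 = 2624
Net migration: Group 1 + 75 → 160; Group 3 − 75 → 75
→ [160, 276, 75, 849, 197, 397, 2624]
Total after period 3: 160 + 276 + 75 + 849 + 197 + 397 + 2624 = 4578

4578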